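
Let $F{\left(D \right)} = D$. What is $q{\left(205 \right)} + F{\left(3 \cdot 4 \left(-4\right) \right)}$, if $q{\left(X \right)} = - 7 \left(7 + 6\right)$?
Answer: $-139$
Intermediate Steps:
$q{\left(X \right)} = -91$ ($q{\left(X \right)} = \left(-7\right) 13 = -91$)
$q{\left(205 \right)} + F{\left(3 \cdot 4 \left(-4\right) \right)} = -91 + 3 \cdot 4 \left(-4\right) = -91 + 12 \left(-4\right) = -91 - 48 = -139$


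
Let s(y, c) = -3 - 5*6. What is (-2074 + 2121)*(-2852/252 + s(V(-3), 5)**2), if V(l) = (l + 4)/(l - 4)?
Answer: 3191018/63 ≈ 50651.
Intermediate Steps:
V(l) = (4 + l)/(-4 + l)
s(y, c) = -33 (s(y, c) = -3 - 30 = -33)
(-2074 + 2121)*(-2852/252 + s(V(-3), 5)**2) = (-2074 + 2121)*(-2852/252 + (-33)**2) = 47*(-2852*1/252 + 1089) = 47*(-713/63 + 1089) = 47*(67894/63) = 3191018/63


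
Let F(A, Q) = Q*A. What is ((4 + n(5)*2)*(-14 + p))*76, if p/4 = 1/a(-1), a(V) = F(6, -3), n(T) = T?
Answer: -136192/9 ≈ -15132.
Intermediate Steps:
F(A, Q) = A*Q
a(V) = -18 (a(V) = 6*(-3) = -18)
p = -2/9 (p = 4/(-18) = 4*(-1/18) = -2/9 ≈ -0.22222)
((4 + n(5)*2)*(-14 + p))*76 = ((4 + 5*2)*(-14 - 2/9))*76 = ((4 + 10)*(-128/9))*76 = (14*(-128/9))*76 = -1792/9*76 = -136192/9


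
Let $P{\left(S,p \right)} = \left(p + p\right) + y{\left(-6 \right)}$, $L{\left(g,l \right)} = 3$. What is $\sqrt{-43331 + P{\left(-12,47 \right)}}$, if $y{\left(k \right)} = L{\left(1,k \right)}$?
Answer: $i \sqrt{43234} \approx 207.93 i$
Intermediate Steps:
$y{\left(k \right)} = 3$
$P{\left(S,p \right)} = 3 + 2 p$ ($P{\left(S,p \right)} = \left(p + p\right) + 3 = 2 p + 3 = 3 + 2 p$)
$\sqrt{-43331 + P{\left(-12,47 \right)}} = \sqrt{-43331 + \left(3 + 2 \cdot 47\right)} = \sqrt{-43331 + \left(3 + 94\right)} = \sqrt{-43331 + 97} = \sqrt{-43234} = i \sqrt{43234}$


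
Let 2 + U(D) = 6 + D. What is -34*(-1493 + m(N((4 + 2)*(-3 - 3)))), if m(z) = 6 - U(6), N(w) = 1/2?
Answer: 50898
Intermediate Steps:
U(D) = 4 + D (U(D) = -2 + (6 + D) = 4 + D)
N(w) = 1/2
m(z) = -4 (m(z) = 6 - (4 + 6) = 6 - 1*10 = 6 - 10 = -4)
-34*(-1493 + m(N((4 + 2)*(-3 - 3)))) = -34*(-1493 - 4) = -34*(-1497) = 50898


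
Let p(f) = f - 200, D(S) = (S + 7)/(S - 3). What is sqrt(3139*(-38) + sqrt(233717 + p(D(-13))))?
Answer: sqrt(-477128 + 3*sqrt(415142))/2 ≈ 344.67*I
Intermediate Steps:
D(S) = (7 + S)/(-3 + S)
p(f) = -200 + f
sqrt(3139*(-38) + sqrt(233717 + p(D(-13)))) = sqrt(3139*(-38) + sqrt(233717 + (-200 + (7 - 13)/(-3 - 13)))) = sqrt(-119282 + sqrt(233717 + (-200 - 6/(-16)))) = sqrt(-119282 + sqrt(233717 + (-200 - 1/16*(-6)))) = sqrt(-119282 + sqrt(233717 + (-200 + 3/8))) = sqrt(-119282 + sqrt(233717 - 1597/8)) = sqrt(-119282 + sqrt(1868139/8)) = sqrt(-119282 + 3*sqrt(415142)/4)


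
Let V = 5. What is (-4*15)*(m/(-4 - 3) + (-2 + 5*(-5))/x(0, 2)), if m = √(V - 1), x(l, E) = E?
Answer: 5790/7 ≈ 827.14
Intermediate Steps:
m = 2 (m = √(5 - 1) = √4 = 2)
(-4*15)*(m/(-4 - 3) + (-2 + 5*(-5))/x(0, 2)) = (-4*15)*(2/(-4 - 3) + (-2 + 5*(-5))/2) = -60*(2/(-7) + (-2 - 25)*(½)) = -60*(2*(-⅐) - 27*½) = -60*(-2/7 - 27/2) = -60*(-193/14) = 5790/7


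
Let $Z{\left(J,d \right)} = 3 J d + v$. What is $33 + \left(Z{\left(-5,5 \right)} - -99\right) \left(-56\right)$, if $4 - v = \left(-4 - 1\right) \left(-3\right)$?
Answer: $-695$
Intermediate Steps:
$v = -11$ ($v = 4 - \left(-4 - 1\right) \left(-3\right) = 4 - \left(-5\right) \left(-3\right) = 4 - 15 = -11$)
$Z{\left(J,d \right)} = -11 + 3 J d$ ($Z{\left(J,d \right)} = 3 J d - 11 = -11 + 3 J d$)
$33 + \left(Z{\left(-5,5 \right)} - -99\right) \left(-56\right) = 33 + \left(\left(-11 + 3 \left(-5\right) 5\right) - -99\right) \left(-56\right) = 33 + \left(\left(-11 - 75\right) + 99\right) \left(-56\right) = 33 + \left(-86 + 99\right) \left(-56\right) = 33 + 13 \left(-56\right) = 33 - 728 = -695$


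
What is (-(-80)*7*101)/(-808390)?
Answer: -5656/80839 ≈ -0.069966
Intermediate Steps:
(-(-80)*7*101)/(-808390) = (-80*(-7)*101)*(-1/808390) = (560*101)*(-1/808390) = 56560*(-1/808390) = -5656/80839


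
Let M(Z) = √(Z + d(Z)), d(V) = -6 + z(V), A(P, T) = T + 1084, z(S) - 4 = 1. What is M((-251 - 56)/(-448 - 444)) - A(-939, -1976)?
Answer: 892 + 3*I*√14495/446 ≈ 892.0 + 0.80983*I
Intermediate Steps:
z(S) = 5 (z(S) = 4 + 1 = 5)
A(P, T) = 1084 + T
d(V) = -1 (d(V) = -6 + 5 = -1)
M(Z) = √(-1 + Z) (M(Z) = √(Z - 1) = √(-1 + Z))
M((-251 - 56)/(-448 - 444)) - A(-939, -1976) = √(-1 + (-251 - 56)/(-448 - 444)) - (1084 - 1976) = √(-1 - 307/(-892)) - 1*(-892) = √(-1 - 307*(-1/892)) + 892 = √(-1 + 307/892) + 892 = √(-585/892) + 892 = 3*I*√14495/446 + 892 = 892 + 3*I*√14495/446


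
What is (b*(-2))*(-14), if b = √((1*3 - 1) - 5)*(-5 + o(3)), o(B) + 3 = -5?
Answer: -364*I*√3 ≈ -630.47*I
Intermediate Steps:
o(B) = -8 (o(B) = -3 - 5 = -8)
b = -13*I*√3 (b = √((1*3 - 1) - 5)*(-5 - 8) = √((3 - 1) - 5)*(-13) = √(2 - 5)*(-13) = √(-3)*(-13) = (I*√3)*(-13) = -13*I*√3 ≈ -22.517*I)
(b*(-2))*(-14) = (-13*I*√3*(-2))*(-14) = (26*I*√3)*(-14) = -364*I*√3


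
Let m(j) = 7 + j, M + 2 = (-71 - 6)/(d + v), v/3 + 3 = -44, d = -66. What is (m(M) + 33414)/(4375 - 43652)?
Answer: -6917810/8130339 ≈ -0.85086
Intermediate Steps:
v = -141 (v = -9 + 3*(-44) = -9 - 132 = -141)
M = -337/207 (M = -2 + (-71 - 6)/(-66 - 141) = -2 - 77/(-207) = -2 - 77*(-1/207) = -2 + 77/207 = -337/207 ≈ -1.6280)
(m(M) + 33414)/(4375 - 43652) = ((7 - 337/207) + 33414)/(4375 - 43652) = (1112/207 + 33414)/(-39277) = (6917810/207)*(-1/39277) = -6917810/8130339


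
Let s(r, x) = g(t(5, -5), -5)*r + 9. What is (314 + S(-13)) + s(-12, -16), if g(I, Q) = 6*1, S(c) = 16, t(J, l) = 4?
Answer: 267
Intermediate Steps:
g(I, Q) = 6
s(r, x) = 9 + 6*r (s(r, x) = 6*r + 9 = 9 + 6*r)
(314 + S(-13)) + s(-12, -16) = (314 + 16) + (9 + 6*(-12)) = 330 + (9 - 72) = 330 - 63 = 267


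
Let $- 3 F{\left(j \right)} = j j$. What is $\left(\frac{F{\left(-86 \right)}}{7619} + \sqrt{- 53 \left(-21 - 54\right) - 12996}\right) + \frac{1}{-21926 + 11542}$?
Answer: $- \frac{76822921}{237347088} + i \sqrt{9021} \approx -0.32367 + 94.979 i$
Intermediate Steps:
$F{\left(j \right)} = - \frac{j^{2}}{3}$ ($F{\left(j \right)} = - \frac{j j}{3} = - \frac{j^{2}}{3}$)
$\left(\frac{F{\left(-86 \right)}}{7619} + \sqrt{- 53 \left(-21 - 54\right) - 12996}\right) + \frac{1}{-21926 + 11542} = \left(\frac{\left(- \frac{1}{3}\right) \left(-86\right)^{2}}{7619} + \sqrt{- 53 \left(-21 - 54\right) - 12996}\right) + \frac{1}{-21926 + 11542} = \left(\left(- \frac{1}{3}\right) 7396 \cdot \frac{1}{7619} + \sqrt{\left(-53\right) \left(-75\right) - 12996}\right) + \frac{1}{-10384} = \left(\left(- \frac{7396}{3}\right) \frac{1}{7619} + \sqrt{3975 - 12996}\right) - \frac{1}{10384} = \left(- \frac{7396}{22857} + \sqrt{-9021}\right) - \frac{1}{10384} = \left(- \frac{7396}{22857} + i \sqrt{9021}\right) - \frac{1}{10384} = - \frac{76822921}{237347088} + i \sqrt{9021}$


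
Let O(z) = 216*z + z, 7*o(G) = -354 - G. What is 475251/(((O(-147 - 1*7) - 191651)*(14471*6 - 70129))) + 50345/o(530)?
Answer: -33958151726961/85180814108 ≈ -398.66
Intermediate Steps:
o(G) = -354/7 - G/7 (o(G) = (-354 - G)/7 = -354/7 - G/7)
O(z) = 217*z
475251/(((O(-147 - 1*7) - 191651)*(14471*6 - 70129))) + 50345/o(530) = 475251/(((217*(-147 - 1*7) - 191651)*(14471*6 - 70129))) + 50345/(-354/7 - ⅐*530) = 475251/(((217*(-147 - 7) - 191651)*(86826 - 70129))) + 50345/(-354/7 - 530/7) = 475251/(((217*(-154) - 191651)*16697)) + 50345/(-884/7) = 475251/(((-33418 - 191651)*16697)) + 50345*(-7/884) = 475251/((-225069*16697)) - 352415/884 = 475251/(-3757977093) - 352415/884 = 475251*(-1/3757977093) - 352415/884 = -158417/1252659031 - 352415/884 = -33958151726961/85180814108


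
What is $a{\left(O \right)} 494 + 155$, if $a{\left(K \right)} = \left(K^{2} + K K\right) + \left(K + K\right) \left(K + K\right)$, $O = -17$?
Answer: $856751$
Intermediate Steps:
$a{\left(K \right)} = 6 K^{2}$ ($a{\left(K \right)} = \left(K^{2} + K^{2}\right) + 2 K 2 K = 2 K^{2} + 4 K^{2} = 6 K^{2}$)
$a{\left(O \right)} 494 + 155 = 6 \left(-17\right)^{2} \cdot 494 + 155 = 6 \cdot 289 \cdot 494 + 155 = 1734 \cdot 494 + 155 = 856596 + 155 = 856751$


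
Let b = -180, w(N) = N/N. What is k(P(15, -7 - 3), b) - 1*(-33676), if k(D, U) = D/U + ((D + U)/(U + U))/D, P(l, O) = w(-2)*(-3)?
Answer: 2424661/72 ≈ 33676.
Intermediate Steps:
w(N) = 1
P(l, O) = -3 (P(l, O) = 1*(-3) = -3)
k(D, U) = D/U + (D + U)/(2*D*U) (k(D, U) = D/U + ((D + U)/((2*U)))/D = D/U + ((D + U)*(1/(2*U)))/D = D/U + ((D + U)/(2*U))/D = D/U + (D + U)/(2*D*U))
k(P(15, -7 - 3), b) - 1*(-33676) = (1/2)*(-180 - 3*(1 + 2*(-3)))/(-3*(-180)) - 1*(-33676) = (1/2)*(-1/3)*(-1/180)*(-180 - 3*(1 - 6)) + 33676 = (1/2)*(-1/3)*(-1/180)*(-180 - 3*(-5)) + 33676 = (1/2)*(-1/3)*(-1/180)*(-180 + 15) + 33676 = (1/2)*(-1/3)*(-1/180)*(-165) + 33676 = -11/72 + 33676 = 2424661/72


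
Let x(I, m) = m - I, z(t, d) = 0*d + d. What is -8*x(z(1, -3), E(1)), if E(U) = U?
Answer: -32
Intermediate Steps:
z(t, d) = d (z(t, d) = 0 + d = d)
-8*x(z(1, -3), E(1)) = -8*(1 - 1*(-3)) = -8*(1 + 3) = -8*4 = -32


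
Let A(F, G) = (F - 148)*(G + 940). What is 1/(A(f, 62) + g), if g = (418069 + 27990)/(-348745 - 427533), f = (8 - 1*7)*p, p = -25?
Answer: -776278/134565132247 ≈ -5.7688e-6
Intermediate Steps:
f = -25 (f = (8 - 1*7)*(-25) = (8 - 7)*(-25) = 1*(-25) = -25)
A(F, G) = (-148 + F)*(940 + G)
g = -446059/776278 (g = 446059/(-776278) = 446059*(-1/776278) = -446059/776278 ≈ -0.57461)
1/(A(f, 62) + g) = 1/((-139120 - 148*62 + 940*(-25) - 25*62) - 446059/776278) = 1/((-139120 - 9176 - 23500 - 1550) - 446059/776278) = 1/(-173346 - 446059/776278) = 1/(-134565132247/776278) = -776278/134565132247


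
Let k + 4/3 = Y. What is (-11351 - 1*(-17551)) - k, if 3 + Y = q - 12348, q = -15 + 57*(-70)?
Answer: 67672/3 ≈ 22557.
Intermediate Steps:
q = -4005 (q = -15 - 3990 = -4005)
Y = -16356 (Y = -3 + (-4005 - 12348) = -3 - 16353 = -16356)
k = -49072/3 (k = -4/3 - 16356 = -49072/3 ≈ -16357.)
(-11351 - 1*(-17551)) - k = (-11351 - 1*(-17551)) - 1*(-49072/3) = (-11351 + 17551) + 49072/3 = 6200 + 49072/3 = 67672/3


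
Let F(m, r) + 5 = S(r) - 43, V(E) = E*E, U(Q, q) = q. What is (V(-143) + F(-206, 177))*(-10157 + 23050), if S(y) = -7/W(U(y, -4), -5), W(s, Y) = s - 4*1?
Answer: 2104330995/8 ≈ 2.6304e+8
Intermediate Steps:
W(s, Y) = -4 + s (W(s, Y) = s - 4 = -4 + s)
S(y) = 7/8 (S(y) = -7/(-4 - 4) = -7/(-8) = -7*(-⅛) = 7/8)
V(E) = E²
F(m, r) = -377/8 (F(m, r) = -5 + (7/8 - 43) = -5 - 337/8 = -377/8)
(V(-143) + F(-206, 177))*(-10157 + 23050) = ((-143)² - 377/8)*(-10157 + 23050) = (20449 - 377/8)*12893 = (163215/8)*12893 = 2104330995/8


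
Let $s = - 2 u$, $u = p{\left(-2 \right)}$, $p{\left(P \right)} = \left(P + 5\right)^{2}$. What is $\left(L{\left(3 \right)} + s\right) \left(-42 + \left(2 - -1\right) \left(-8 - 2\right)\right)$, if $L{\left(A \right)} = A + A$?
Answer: $864$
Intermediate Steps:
$p{\left(P \right)} = \left(5 + P\right)^{2}$
$u = 9$ ($u = \left(5 - 2\right)^{2} = 3^{2} = 9$)
$s = -18$ ($s = \left(-2\right) 9 = -18$)
$L{\left(A \right)} = 2 A$
$\left(L{\left(3 \right)} + s\right) \left(-42 + \left(2 - -1\right) \left(-8 - 2\right)\right) = \left(2 \cdot 3 - 18\right) \left(-42 + \left(2 - -1\right) \left(-8 - 2\right)\right) = \left(6 - 18\right) \left(-42 + \left(2 + 1\right) \left(-10\right)\right) = - 12 \left(-42 + 3 \left(-10\right)\right) = - 12 \left(-42 - 30\right) = \left(-12\right) \left(-72\right) = 864$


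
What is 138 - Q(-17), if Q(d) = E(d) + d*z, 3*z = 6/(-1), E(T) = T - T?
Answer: 104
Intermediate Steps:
E(T) = 0
z = -2 (z = (6/(-1))/3 = (6*(-1))/3 = (⅓)*(-6) = -2)
Q(d) = -2*d (Q(d) = 0 + d*(-2) = 0 - 2*d = -2*d)
138 - Q(-17) = 138 - (-2)*(-17) = 138 - 1*34 = 138 - 34 = 104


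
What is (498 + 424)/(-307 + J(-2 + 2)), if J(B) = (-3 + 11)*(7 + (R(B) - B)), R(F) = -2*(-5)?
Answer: -922/171 ≈ -5.3918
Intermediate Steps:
R(F) = 10
J(B) = 136 - 8*B (J(B) = (-3 + 11)*(7 + (10 - B)) = 8*(17 - B) = 136 - 8*B)
(498 + 424)/(-307 + J(-2 + 2)) = (498 + 424)/(-307 + (136 - 8*(-2 + 2))) = 922/(-307 + (136 - 8*0)) = 922/(-307 + (136 + 0)) = 922/(-307 + 136) = 922/(-171) = 922*(-1/171) = -922/171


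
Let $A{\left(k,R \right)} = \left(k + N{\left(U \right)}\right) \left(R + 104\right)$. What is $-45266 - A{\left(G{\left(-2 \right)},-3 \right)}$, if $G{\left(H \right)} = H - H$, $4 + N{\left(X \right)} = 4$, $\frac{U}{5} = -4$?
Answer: $-45266$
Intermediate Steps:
$U = -20$ ($U = 5 \left(-4\right) = -20$)
$N{\left(X \right)} = 0$ ($N{\left(X \right)} = -4 + 4 = 0$)
$G{\left(H \right)} = 0$
$A{\left(k,R \right)} = k \left(104 + R\right)$ ($A{\left(k,R \right)} = \left(k + 0\right) \left(R + 104\right) = k \left(104 + R\right)$)
$-45266 - A{\left(G{\left(-2 \right)},-3 \right)} = -45266 - 0 \left(104 - 3\right) = -45266 - 0 \cdot 101 = -45266 - 0 = -45266 + 0 = -45266$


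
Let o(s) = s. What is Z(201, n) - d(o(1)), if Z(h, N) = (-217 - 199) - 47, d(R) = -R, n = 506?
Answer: -462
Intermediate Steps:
Z(h, N) = -463 (Z(h, N) = -416 - 47 = -463)
Z(201, n) - d(o(1)) = -463 - (-1) = -463 - 1*(-1) = -463 + 1 = -462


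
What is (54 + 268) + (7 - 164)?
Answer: 165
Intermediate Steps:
(54 + 268) + (7 - 164) = 322 - 157 = 165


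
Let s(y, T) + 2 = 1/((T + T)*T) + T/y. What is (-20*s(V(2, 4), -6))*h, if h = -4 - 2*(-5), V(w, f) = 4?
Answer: 1255/3 ≈ 418.33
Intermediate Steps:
h = 6 (h = -4 + 10 = 6)
s(y, T) = -2 + 1/(2*T²) + T/y (s(y, T) = -2 + (1/((T + T)*T) + T/y) = -2 + (1/(((2*T))*T) + T/y) = -2 + ((1/(2*T))/T + T/y) = -2 + (1/(2*T²) + T/y) = -2 + 1/(2*T²) + T/y)
(-20*s(V(2, 4), -6))*h = -20*(-2 + (½)/(-6)² - 6/4)*6 = -20*(-2 + (½)*(1/36) - 6*¼)*6 = -20*(-2 + 1/72 - 3/2)*6 = -20*(-251/72)*6 = (1255/18)*6 = 1255/3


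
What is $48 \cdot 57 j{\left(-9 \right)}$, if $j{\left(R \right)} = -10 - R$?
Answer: $-2736$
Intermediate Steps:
$48 \cdot 57 j{\left(-9 \right)} = 48 \cdot 57 \left(-10 - -9\right) = 2736 \left(-10 + 9\right) = 2736 \left(-1\right) = -2736$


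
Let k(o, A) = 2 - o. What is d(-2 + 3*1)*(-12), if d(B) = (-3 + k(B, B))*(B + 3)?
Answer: 96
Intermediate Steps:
d(B) = (-1 - B)*(3 + B) (d(B) = (-3 + (2 - B))*(B + 3) = (-1 - B)*(3 + B))
d(-2 + 3*1)*(-12) = (-3 - (-2 + 3*1)² - 4*(-2 + 3*1))*(-12) = (-3 - (-2 + 3)² - 4*(-2 + 3))*(-12) = (-3 - 1*1² - 4*1)*(-12) = (-3 - 1*1 - 4)*(-12) = (-3 - 1 - 4)*(-12) = -8*(-12) = 96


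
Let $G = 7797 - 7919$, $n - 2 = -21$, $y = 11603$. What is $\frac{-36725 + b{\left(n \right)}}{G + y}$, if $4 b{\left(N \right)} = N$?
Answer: $- \frac{48973}{15308} \approx -3.1992$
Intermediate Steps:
$n = -19$ ($n = 2 - 21 = -19$)
$b{\left(N \right)} = \frac{N}{4}$
$G = -122$ ($G = 7797 - 7919 = -122$)
$\frac{-36725 + b{\left(n \right)}}{G + y} = \frac{-36725 + \frac{1}{4} \left(-19\right)}{-122 + 11603} = \frac{-36725 - \frac{19}{4}}{11481} = \left(- \frac{146919}{4}\right) \frac{1}{11481} = - \frac{48973}{15308}$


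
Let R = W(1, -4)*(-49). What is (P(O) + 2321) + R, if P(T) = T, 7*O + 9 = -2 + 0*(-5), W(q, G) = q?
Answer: 15893/7 ≈ 2270.4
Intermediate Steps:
R = -49 (R = 1*(-49) = -49)
O = -11/7 (O = -9/7 + (-2 + 0*(-5))/7 = -9/7 + (-2 + 0)/7 = -9/7 + (⅐)*(-2) = -9/7 - 2/7 = -11/7 ≈ -1.5714)
(P(O) + 2321) + R = (-11/7 + 2321) - 49 = 16236/7 - 49 = 15893/7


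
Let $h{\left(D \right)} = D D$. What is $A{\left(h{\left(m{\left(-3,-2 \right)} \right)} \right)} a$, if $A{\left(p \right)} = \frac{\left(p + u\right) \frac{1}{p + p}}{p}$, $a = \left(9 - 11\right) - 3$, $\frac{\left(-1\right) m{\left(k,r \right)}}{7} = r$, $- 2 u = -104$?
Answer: $- \frac{155}{9604} \approx -0.016139$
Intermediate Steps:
$u = 52$ ($u = \left(- \frac{1}{2}\right) \left(-104\right) = 52$)
$m{\left(k,r \right)} = - 7 r$
$a = -5$ ($a = -2 - 3 = -5$)
$h{\left(D \right)} = D^{2}$
$A{\left(p \right)} = \frac{52 + p}{2 p^{2}}$ ($A{\left(p \right)} = \frac{\left(p + 52\right) \frac{1}{p + p}}{p} = \frac{\left(52 + p\right) \frac{1}{2 p}}{p} = \frac{\frac{1}{2} \frac{1}{p} \left(52 + p\right)}{p} = \frac{52 + p}{2 p^{2}}$)
$A{\left(h{\left(m{\left(-3,-2 \right)} \right)} \right)} a = \frac{52 + \left(\left(-7\right) \left(-2\right)\right)^{2}}{2 \cdot 38416} \left(-5\right) = \frac{52 + 14^{2}}{2 \cdot 38416} \left(-5\right) = \frac{52 + 196}{2 \cdot 38416} \left(-5\right) = \frac{1}{2} \cdot \frac{1}{38416} \cdot 248 \left(-5\right) = \frac{31}{9604} \left(-5\right) = - \frac{155}{9604}$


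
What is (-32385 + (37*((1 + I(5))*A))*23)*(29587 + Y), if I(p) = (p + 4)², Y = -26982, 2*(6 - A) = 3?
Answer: 733656570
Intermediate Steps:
A = 9/2 (A = 6 - ½*3 = 6 - 3/2 = 9/2 ≈ 4.5000)
I(p) = (4 + p)²
(-32385 + (37*((1 + I(5))*A))*23)*(29587 + Y) = (-32385 + (37*((1 + (4 + 5)²)*(9/2)))*23)*(29587 - 26982) = (-32385 + (37*((1 + 9²)*(9/2)))*23)*2605 = (-32385 + (37*((1 + 81)*(9/2)))*23)*2605 = (-32385 + (37*(82*(9/2)))*23)*2605 = (-32385 + (37*369)*23)*2605 = (-32385 + 13653*23)*2605 = (-32385 + 314019)*2605 = 281634*2605 = 733656570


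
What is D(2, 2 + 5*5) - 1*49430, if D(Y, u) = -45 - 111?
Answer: -49586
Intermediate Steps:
D(Y, u) = -156
D(2, 2 + 5*5) - 1*49430 = -156 - 1*49430 = -156 - 49430 = -49586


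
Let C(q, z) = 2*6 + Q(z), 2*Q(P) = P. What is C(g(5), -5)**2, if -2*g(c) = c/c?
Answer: 361/4 ≈ 90.250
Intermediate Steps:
g(c) = -1/2 (g(c) = -c/(2*c) = -1/2*1 = -1/2)
Q(P) = P/2
C(q, z) = 12 + z/2 (C(q, z) = 2*6 + z/2 = 12 + z/2)
C(g(5), -5)**2 = (12 + (1/2)*(-5))**2 = (12 - 5/2)**2 = (19/2)**2 = 361/4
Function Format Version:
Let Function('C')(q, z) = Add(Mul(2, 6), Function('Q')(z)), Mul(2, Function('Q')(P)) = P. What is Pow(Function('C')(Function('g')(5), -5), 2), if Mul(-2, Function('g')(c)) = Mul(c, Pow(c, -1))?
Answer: Rational(361, 4) ≈ 90.250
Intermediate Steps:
Function('g')(c) = Rational(-1, 2) (Function('g')(c) = Mul(Rational(-1, 2), Mul(c, Pow(c, -1))) = Mul(Rational(-1, 2), 1) = Rational(-1, 2))
Function('Q')(P) = Mul(Rational(1, 2), P)
Function('C')(q, z) = Add(12, Mul(Rational(1, 2), z)) (Function('C')(q, z) = Add(Mul(2, 6), Mul(Rational(1, 2), z)) = Add(12, Mul(Rational(1, 2), z)))
Pow(Function('C')(Function('g')(5), -5), 2) = Pow(Add(12, Mul(Rational(1, 2), -5)), 2) = Pow(Add(12, Rational(-5, 2)), 2) = Pow(Rational(19, 2), 2) = Rational(361, 4)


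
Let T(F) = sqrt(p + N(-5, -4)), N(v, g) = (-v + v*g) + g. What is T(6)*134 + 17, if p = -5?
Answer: 553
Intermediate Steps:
N(v, g) = g - v + g*v (N(v, g) = (-v + g*v) + g = g - v + g*v)
T(F) = 4 (T(F) = sqrt(-5 + (-4 - 1*(-5) - 4*(-5))) = sqrt(-5 + (-4 + 5 + 20)) = sqrt(-5 + 21) = sqrt(16) = 4)
T(6)*134 + 17 = 4*134 + 17 = 536 + 17 = 553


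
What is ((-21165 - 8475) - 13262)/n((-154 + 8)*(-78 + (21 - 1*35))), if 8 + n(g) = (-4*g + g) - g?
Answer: 21451/26868 ≈ 0.79838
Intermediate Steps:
n(g) = -8 - 4*g (n(g) = -8 + ((-4*g + g) - g) = -8 + (-3*g - g) = -8 - 4*g)
((-21165 - 8475) - 13262)/n((-154 + 8)*(-78 + (21 - 1*35))) = ((-21165 - 8475) - 13262)/(-8 - 4*(-154 + 8)*(-78 + (21 - 1*35))) = (-29640 - 13262)/(-8 - (-584)*(-78 + (21 - 35))) = -42902/(-8 - (-584)*(-78 - 14)) = -42902/(-8 - (-584)*(-92)) = -42902/(-8 - 4*13432) = -42902/(-8 - 53728) = -42902/(-53736) = -42902*(-1/53736) = 21451/26868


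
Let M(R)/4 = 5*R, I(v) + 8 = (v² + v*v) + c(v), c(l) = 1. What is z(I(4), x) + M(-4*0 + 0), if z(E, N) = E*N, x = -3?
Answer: -75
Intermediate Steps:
I(v) = -7 + 2*v² (I(v) = -8 + ((v² + v*v) + 1) = -8 + ((v² + v²) + 1) = -8 + (2*v² + 1) = -8 + (1 + 2*v²) = -7 + 2*v²)
M(R) = 20*R (M(R) = 4*(5*R) = 20*R)
z(I(4), x) + M(-4*0 + 0) = (-7 + 2*4²)*(-3) + 20*(-4*0 + 0) = (-7 + 2*16)*(-3) + 20*(0 + 0) = (-7 + 32)*(-3) + 20*0 = 25*(-3) + 0 = -75 + 0 = -75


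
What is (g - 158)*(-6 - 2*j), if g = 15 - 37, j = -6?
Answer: -1080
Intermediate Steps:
g = -22
(g - 158)*(-6 - 2*j) = (-22 - 158)*(-6 - 2*(-6)) = -180*(-6 + 12) = -180*6 = -1080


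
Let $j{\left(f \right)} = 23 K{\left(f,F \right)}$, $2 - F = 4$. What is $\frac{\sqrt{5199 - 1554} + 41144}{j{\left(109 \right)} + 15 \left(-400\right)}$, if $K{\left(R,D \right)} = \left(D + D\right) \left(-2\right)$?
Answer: $- \frac{5143}{727} - \frac{27 \sqrt{5}}{5816} \approx -7.0847$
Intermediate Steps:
$F = -2$ ($F = 2 - 4 = -2$)
$K{\left(R,D \right)} = - 4 D$ ($K{\left(R,D \right)} = 2 D \left(-2\right) = - 4 D$)
$j{\left(f \right)} = 184$ ($j{\left(f \right)} = 23 \left(\left(-4\right) \left(-2\right)\right) = 23 \cdot 8 = 184$)
$\frac{\sqrt{5199 - 1554} + 41144}{j{\left(109 \right)} + 15 \left(-400\right)} = \frac{\sqrt{5199 - 1554} + 41144}{184 + 15 \left(-400\right)} = \frac{\sqrt{3645} + 41144}{184 - 6000} = \frac{27 \sqrt{5} + 41144}{-5816} = \left(41144 + 27 \sqrt{5}\right) \left(- \frac{1}{5816}\right) = - \frac{5143}{727} - \frac{27 \sqrt{5}}{5816}$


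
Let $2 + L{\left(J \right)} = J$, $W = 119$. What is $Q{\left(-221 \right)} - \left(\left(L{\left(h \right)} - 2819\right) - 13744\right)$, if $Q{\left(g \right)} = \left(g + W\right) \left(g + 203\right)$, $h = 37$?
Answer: $18364$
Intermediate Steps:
$L{\left(J \right)} = -2 + J$
$Q{\left(g \right)} = \left(119 + g\right) \left(203 + g\right)$ ($Q{\left(g \right)} = \left(g + 119\right) \left(g + 203\right) = \left(119 + g\right) \left(203 + g\right)$)
$Q{\left(-221 \right)} - \left(\left(L{\left(h \right)} - 2819\right) - 13744\right) = \left(24157 + \left(-221\right)^{2} + 322 \left(-221\right)\right) - \left(\left(\left(-2 + 37\right) - 2819\right) - 13744\right) = \left(24157 + 48841 - 71162\right) - \left(\left(35 - 2819\right) - 13744\right) = 1836 - \left(-2784 - 13744\right) = 1836 - -16528 = 1836 + 16528 = 18364$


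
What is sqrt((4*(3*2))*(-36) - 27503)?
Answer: I*sqrt(28367) ≈ 168.43*I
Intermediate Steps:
sqrt((4*(3*2))*(-36) - 27503) = sqrt((4*6)*(-36) - 27503) = sqrt(24*(-36) - 27503) = sqrt(-864 - 27503) = sqrt(-28367) = I*sqrt(28367)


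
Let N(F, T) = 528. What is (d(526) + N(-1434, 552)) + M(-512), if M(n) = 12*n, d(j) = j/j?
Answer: -5615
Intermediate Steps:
d(j) = 1
(d(526) + N(-1434, 552)) + M(-512) = (1 + 528) + 12*(-512) = 529 - 6144 = -5615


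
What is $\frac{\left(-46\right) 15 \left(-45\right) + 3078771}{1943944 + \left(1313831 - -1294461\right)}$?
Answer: $\frac{79739}{116724} \approx 0.68314$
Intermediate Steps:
$\frac{\left(-46\right) 15 \left(-45\right) + 3078771}{1943944 + \left(1313831 - -1294461\right)} = \frac{\left(-690\right) \left(-45\right) + 3078771}{1943944 + \left(1313831 + 1294461\right)} = \frac{31050 + 3078771}{1943944 + 2608292} = \frac{3109821}{4552236} = 3109821 \cdot \frac{1}{4552236} = \frac{79739}{116724}$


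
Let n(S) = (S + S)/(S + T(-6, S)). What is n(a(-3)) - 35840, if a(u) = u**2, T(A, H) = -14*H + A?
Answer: -1469446/41 ≈ -35840.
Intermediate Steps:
T(A, H) = A - 14*H
n(S) = 2*S/(-6 - 13*S) (n(S) = (S + S)/(S + (-6 - 14*S)) = (2*S)/(-6 - 13*S) = 2*S/(-6 - 13*S))
n(a(-3)) - 35840 = -2*(-3)**2/(6 + 13*(-3)**2) - 35840 = -2*9/(6 + 13*9) - 35840 = -2*9/(6 + 117) - 35840 = -2*9/123 - 35840 = -2*9*1/123 - 35840 = -6/41 - 35840 = -1469446/41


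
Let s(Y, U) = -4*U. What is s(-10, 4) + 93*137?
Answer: 12725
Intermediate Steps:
s(-10, 4) + 93*137 = -4*4 + 93*137 = -16 + 12741 = 12725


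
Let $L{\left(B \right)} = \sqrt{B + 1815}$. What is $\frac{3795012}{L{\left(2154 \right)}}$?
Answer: $\frac{421668}{7} \approx 60238.0$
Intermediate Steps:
$L{\left(B \right)} = \sqrt{1815 + B}$
$\frac{3795012}{L{\left(2154 \right)}} = \frac{3795012}{\sqrt{1815 + 2154}} = \frac{3795012}{\sqrt{3969}} = \frac{3795012}{63} = 3795012 \cdot \frac{1}{63} = \frac{421668}{7}$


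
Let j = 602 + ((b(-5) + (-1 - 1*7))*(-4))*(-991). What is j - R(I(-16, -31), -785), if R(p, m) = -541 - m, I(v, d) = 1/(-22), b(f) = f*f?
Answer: 67746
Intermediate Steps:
b(f) = f²
I(v, d) = -1/22
j = 67990 (j = 602 + (((-5)² + (-1 - 1*7))*(-4))*(-991) = 602 + ((25 + (-1 - 7))*(-4))*(-991) = 602 + ((25 - 8)*(-4))*(-991) = 602 + (17*(-4))*(-991) = 602 - 68*(-991) = 602 + 67388 = 67990)
j - R(I(-16, -31), -785) = 67990 - (-541 - 1*(-785)) = 67990 - (-541 + 785) = 67990 - 1*244 = 67990 - 244 = 67746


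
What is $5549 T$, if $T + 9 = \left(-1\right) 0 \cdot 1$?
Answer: $-49941$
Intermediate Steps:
$T = -9$ ($T = -9 + \left(-1\right) 0 \cdot 1 = -9 + 0 \cdot 1 = -9 + 0 = -9$)
$5549 T = 5549 \left(-9\right) = -49941$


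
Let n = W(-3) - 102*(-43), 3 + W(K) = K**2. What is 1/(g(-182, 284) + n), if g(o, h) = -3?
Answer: 1/4389 ≈ 0.00022784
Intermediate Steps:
W(K) = -3 + K**2
n = 4392 (n = (-3 + (-3)**2) - 102*(-43) = (-3 + 9) + 4386 = 6 + 4386 = 4392)
1/(g(-182, 284) + n) = 1/(-3 + 4392) = 1/4389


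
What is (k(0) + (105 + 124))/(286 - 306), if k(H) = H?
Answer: -229/20 ≈ -11.450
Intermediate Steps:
(k(0) + (105 + 124))/(286 - 306) = (0 + (105 + 124))/(286 - 306) = (0 + 229)/(-20) = 229*(-1/20) = -229/20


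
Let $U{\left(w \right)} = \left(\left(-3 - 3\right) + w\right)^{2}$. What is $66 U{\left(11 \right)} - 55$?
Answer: $1595$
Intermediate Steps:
$U{\left(w \right)} = \left(-6 + w\right)^{2}$ ($U{\left(w \right)} = \left(\left(-3 - 3\right) + w\right)^{2} = \left(-6 + w\right)^{2}$)
$66 U{\left(11 \right)} - 55 = 66 \left(-6 + 11\right)^{2} - 55 = 66 \cdot 5^{2} - 55 = 66 \cdot 25 - 55 = 1650 - 55 = 1595$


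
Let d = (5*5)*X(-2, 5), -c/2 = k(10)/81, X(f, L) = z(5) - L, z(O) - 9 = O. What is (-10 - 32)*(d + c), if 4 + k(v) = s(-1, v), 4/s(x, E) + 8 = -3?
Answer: -935998/99 ≈ -9454.5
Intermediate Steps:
s(x, E) = -4/11 (s(x, E) = 4/(-8 - 3) = 4/(-11) = 4*(-1/11) = -4/11)
z(O) = 9 + O
k(v) = -48/11 (k(v) = -4 - 4/11 = -48/11)
X(f, L) = 14 - L (X(f, L) = (9 + 5) - L = 14 - L)
c = 32/297 (c = -(-96)/(11*81) = -2*(-16/297) = 32/297 ≈ 0.10774)
d = 225 (d = (5*5)*(14 - 1*5) = 25*(14 - 5) = 25*9 = 225)
(-10 - 32)*(d + c) = (-10 - 32)*(225 + 32/297) = -42*66857/297 = -935998/99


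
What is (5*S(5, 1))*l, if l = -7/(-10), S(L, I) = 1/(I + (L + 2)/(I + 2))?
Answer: 21/20 ≈ 1.0500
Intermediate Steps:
S(L, I) = 1/(I + (2 + L)/(2 + I))
l = 7/10 (l = -7*(-1/10) = 7/10 ≈ 0.70000)
(5*S(5, 1))*l = (5*((2 + 1)/(2 + 5 + 1**2 + 2*1)))*(7/10) = (5*(3/(2 + 5 + 1 + 2)))*(7/10) = (5*(3/10))*(7/10) = (3/2)*(7/10) = 21/20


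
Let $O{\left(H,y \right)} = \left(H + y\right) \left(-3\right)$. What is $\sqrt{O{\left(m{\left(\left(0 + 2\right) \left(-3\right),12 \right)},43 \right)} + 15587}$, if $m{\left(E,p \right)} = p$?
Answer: $\sqrt{15422} \approx 124.19$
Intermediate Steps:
$O{\left(H,y \right)} = - 3 H - 3 y$
$\sqrt{O{\left(m{\left(\left(0 + 2\right) \left(-3\right),12 \right)},43 \right)} + 15587} = \sqrt{\left(\left(-3\right) 12 - 129\right) + 15587} = \sqrt{\left(-36 - 129\right) + 15587} = \sqrt{-165 + 15587} = \sqrt{15422}$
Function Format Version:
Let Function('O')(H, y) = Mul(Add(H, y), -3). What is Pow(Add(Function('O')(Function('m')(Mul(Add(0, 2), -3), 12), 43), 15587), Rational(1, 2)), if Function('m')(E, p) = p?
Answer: Pow(15422, Rational(1, 2)) ≈ 124.19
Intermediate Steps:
Function('O')(H, y) = Add(Mul(-3, H), Mul(-3, y))
Pow(Add(Function('O')(Function('m')(Mul(Add(0, 2), -3), 12), 43), 15587), Rational(1, 2)) = Pow(Add(Add(Mul(-3, 12), Mul(-3, 43)), 15587), Rational(1, 2)) = Pow(Add(Add(-36, -129), 15587), Rational(1, 2)) = Pow(Add(-165, 15587), Rational(1, 2)) = Pow(15422, Rational(1, 2))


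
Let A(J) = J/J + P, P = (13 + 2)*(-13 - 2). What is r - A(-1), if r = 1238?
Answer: 1462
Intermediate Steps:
P = -225 (P = 15*(-15) = -225)
A(J) = -224 (A(J) = J/J - 225 = 1 - 225 = -224)
r - A(-1) = 1238 - 1*(-224) = 1238 + 224 = 1462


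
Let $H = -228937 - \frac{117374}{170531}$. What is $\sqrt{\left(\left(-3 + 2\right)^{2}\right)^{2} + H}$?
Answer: $\frac{i \sqrt{6657667072369090}}{170531} \approx 478.47 i$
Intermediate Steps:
$H = - \frac{39040972921}{170531}$ ($H = -228937 - 117374 \cdot \frac{1}{170531} = -228937 - \frac{117374}{170531} = - \frac{39040972921}{170531} \approx -2.2894 \cdot 10^{5}$)
$\sqrt{\left(\left(-3 + 2\right)^{2}\right)^{2} + H} = \sqrt{\left(\left(-3 + 2\right)^{2}\right)^{2} - \frac{39040972921}{170531}} = \sqrt{\left(\left(-1\right)^{2}\right)^{2} - \frac{39040972921}{170531}} = \sqrt{1^{2} - \frac{39040972921}{170531}} = \sqrt{1 - \frac{39040972921}{170531}} = \sqrt{- \frac{39040802390}{170531}} = \frac{i \sqrt{6657667072369090}}{170531}$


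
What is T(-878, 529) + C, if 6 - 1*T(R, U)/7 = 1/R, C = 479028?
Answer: 420623467/878 ≈ 4.7907e+5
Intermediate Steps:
T(R, U) = 42 - 7/R
T(-878, 529) + C = (42 - 7/(-878)) + 479028 = (42 - 7*(-1/878)) + 479028 = (42 + 7/878) + 479028 = 36883/878 + 479028 = 420623467/878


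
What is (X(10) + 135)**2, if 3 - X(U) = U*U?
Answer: 1444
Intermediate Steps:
X(U) = 3 - U**2 (X(U) = 3 - U*U = 3 - U**2)
(X(10) + 135)**2 = ((3 - 1*10**2) + 135)**2 = ((3 - 1*100) + 135)**2 = ((3 - 100) + 135)**2 = (-97 + 135)**2 = 38**2 = 1444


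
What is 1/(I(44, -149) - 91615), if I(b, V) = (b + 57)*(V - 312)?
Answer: -1/138176 ≈ -7.2371e-6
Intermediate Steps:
I(b, V) = (-312 + V)*(57 + b) (I(b, V) = (57 + b)*(-312 + V) = (-312 + V)*(57 + b))
1/(I(44, -149) - 91615) = 1/((-17784 - 312*44 + 57*(-149) - 149*44) - 91615) = 1/((-17784 - 13728 - 8493 - 6556) - 91615) = 1/(-46561 - 91615) = 1/(-138176) = -1/138176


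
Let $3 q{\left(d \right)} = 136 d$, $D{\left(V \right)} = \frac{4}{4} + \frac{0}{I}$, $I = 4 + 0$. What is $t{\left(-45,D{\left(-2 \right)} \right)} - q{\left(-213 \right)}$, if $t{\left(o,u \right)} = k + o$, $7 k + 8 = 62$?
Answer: $\frac{67331}{7} \approx 9618.7$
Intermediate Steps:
$I = 4$
$k = \frac{54}{7}$ ($k = - \frac{8}{7} + \frac{1}{7} \cdot 62 = - \frac{8}{7} + \frac{62}{7} = \frac{54}{7} \approx 7.7143$)
$D{\left(V \right)} = 1$ ($D{\left(V \right)} = \frac{4}{4} + \frac{0}{4} = 4 \cdot \frac{1}{4} + 0 \cdot \frac{1}{4} = 1 + 0 = 1$)
$q{\left(d \right)} = \frac{136 d}{3}$
$t{\left(o,u \right)} = \frac{54}{7} + o$
$t{\left(-45,D{\left(-2 \right)} \right)} - q{\left(-213 \right)} = \left(\frac{54}{7} - 45\right) - \frac{136}{3} \left(-213\right) = - \frac{261}{7} - -9656 = - \frac{261}{7} + 9656 = \frac{67331}{7}$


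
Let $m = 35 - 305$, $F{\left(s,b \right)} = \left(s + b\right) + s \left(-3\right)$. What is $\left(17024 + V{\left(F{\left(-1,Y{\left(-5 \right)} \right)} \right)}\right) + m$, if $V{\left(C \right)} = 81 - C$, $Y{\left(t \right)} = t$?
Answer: $16838$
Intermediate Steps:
$F{\left(s,b \right)} = b - 2 s$ ($F{\left(s,b \right)} = \left(b + s\right) - 3 s = b - 2 s$)
$m = -270$ ($m = 35 - 305 = -270$)
$\left(17024 + V{\left(F{\left(-1,Y{\left(-5 \right)} \right)} \right)}\right) + m = \left(17024 + \left(81 - \left(-5 - -2\right)\right)\right) - 270 = \left(17024 + \left(81 - \left(-5 + 2\right)\right)\right) - 270 = \left(17024 + \left(81 - -3\right)\right) - 270 = \left(17024 + \left(81 + 3\right)\right) - 270 = \left(17024 + 84\right) - 270 = 17108 - 270 = 16838$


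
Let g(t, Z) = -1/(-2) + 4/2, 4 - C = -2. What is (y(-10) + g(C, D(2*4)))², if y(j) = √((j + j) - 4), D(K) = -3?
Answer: -71/4 + 10*I*√6 ≈ -17.75 + 24.495*I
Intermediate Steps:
C = 6 (C = 4 - 1*(-2) = 4 + 2 = 6)
g(t, Z) = 5/2 (g(t, Z) = -1*(-½) + 4*(½) = ½ + 2 = 5/2)
y(j) = √(-4 + 2*j) (y(j) = √(2*j - 4) = √(-4 + 2*j))
(y(-10) + g(C, D(2*4)))² = (√(-4 + 2*(-10)) + 5/2)² = (√(-4 - 20) + 5/2)² = (√(-24) + 5/2)² = (2*I*√6 + 5/2)² = (5/2 + 2*I*√6)²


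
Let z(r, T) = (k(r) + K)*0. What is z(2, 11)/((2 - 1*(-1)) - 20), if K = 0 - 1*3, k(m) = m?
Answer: 0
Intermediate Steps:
K = -3 (K = 0 - 3 = -3)
z(r, T) = 0 (z(r, T) = (r - 3)*0 = (-3 + r)*0 = 0)
z(2, 11)/((2 - 1*(-1)) - 20) = 0/((2 - 1*(-1)) - 20) = 0/((2 + 1) - 20) = 0/(3 - 20) = 0/(-17) = -1/17*0 = 0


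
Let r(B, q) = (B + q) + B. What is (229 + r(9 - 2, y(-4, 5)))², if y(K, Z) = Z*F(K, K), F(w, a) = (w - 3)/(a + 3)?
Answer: 77284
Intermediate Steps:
F(w, a) = (-3 + w)/(3 + a)
y(K, Z) = Z*(-3 + K)/(3 + K) (y(K, Z) = Z*((-3 + K)/(3 + K)) = Z*(-3 + K)/(3 + K))
r(B, q) = q + 2*B
(229 + r(9 - 2, y(-4, 5)))² = (229 + (5*(-3 - 4)/(3 - 4) + 2*(9 - 2)))² = (229 + (5*(-7)/(-1) + 2*7))² = (229 + (5*(-1)*(-7) + 14))² = (229 + (35 + 14))² = (229 + 49)² = 278² = 77284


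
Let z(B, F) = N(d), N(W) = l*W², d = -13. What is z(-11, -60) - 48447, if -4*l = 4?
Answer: -48616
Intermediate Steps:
l = -1 (l = -¼*4 = -1)
N(W) = -W²
z(B, F) = -169 (z(B, F) = -1*(-13)² = -1*169 = -169)
z(-11, -60) - 48447 = -169 - 48447 = -48616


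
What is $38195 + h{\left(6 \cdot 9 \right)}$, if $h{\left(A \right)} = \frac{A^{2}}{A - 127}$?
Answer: $\frac{2785319}{73} \approx 38155.0$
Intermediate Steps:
$h{\left(A \right)} = \frac{A^{2}}{-127 + A}$
$38195 + h{\left(6 \cdot 9 \right)} = 38195 + \frac{\left(6 \cdot 9\right)^{2}}{-127 + 6 \cdot 9} = 38195 + \frac{54^{2}}{-127 + 54} = 38195 + \frac{2916}{-73} = 38195 + 2916 \left(- \frac{1}{73}\right) = 38195 - \frac{2916}{73} = \frac{2785319}{73}$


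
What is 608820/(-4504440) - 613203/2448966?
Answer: -5907105002/15321139457 ≈ -0.38555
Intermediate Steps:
608820/(-4504440) - 613203/2448966 = 608820*(-1/4504440) - 613203*1/2448966 = -10147/75074 - 204401/816322 = -5907105002/15321139457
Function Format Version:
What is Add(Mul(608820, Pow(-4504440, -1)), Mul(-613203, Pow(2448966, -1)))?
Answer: Rational(-5907105002, 15321139457) ≈ -0.38555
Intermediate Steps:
Add(Mul(608820, Pow(-4504440, -1)), Mul(-613203, Pow(2448966, -1))) = Add(Mul(608820, Rational(-1, 4504440)), Mul(-613203, Rational(1, 2448966))) = Add(Rational(-10147, 75074), Rational(-204401, 816322)) = Rational(-5907105002, 15321139457)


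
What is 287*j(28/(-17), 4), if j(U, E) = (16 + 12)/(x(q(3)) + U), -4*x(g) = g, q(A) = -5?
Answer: -546448/27 ≈ -20239.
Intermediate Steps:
x(g) = -g/4
j(U, E) = 28/(5/4 + U) (j(U, E) = (16 + 12)/(-¼*(-5) + U) = 28/(5/4 + U))
287*j(28/(-17), 4) = 287*(112/(5 + 4*(28/(-17)))) = 287*(112/(5 + 4*(28*(-1/17)))) = 287*(112/(5 + 4*(-28/17))) = 287*(112/(5 - 112/17)) = 287*(112/(-27/17)) = 287*(112*(-17/27)) = 287*(-1904/27) = -546448/27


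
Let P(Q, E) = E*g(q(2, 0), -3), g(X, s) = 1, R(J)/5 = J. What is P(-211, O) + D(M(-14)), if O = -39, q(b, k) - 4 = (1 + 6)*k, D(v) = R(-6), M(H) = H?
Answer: -69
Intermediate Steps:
R(J) = 5*J
D(v) = -30 (D(v) = 5*(-6) = -30)
q(b, k) = 4 + 7*k (q(b, k) = 4 + (1 + 6)*k = 4 + 7*k)
P(Q, E) = E (P(Q, E) = E*1 = E)
P(-211, O) + D(M(-14)) = -39 - 30 = -69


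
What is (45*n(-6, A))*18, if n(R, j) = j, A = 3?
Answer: 2430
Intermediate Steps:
(45*n(-6, A))*18 = (45*3)*18 = 135*18 = 2430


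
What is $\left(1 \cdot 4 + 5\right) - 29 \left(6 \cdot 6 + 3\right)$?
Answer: $-1122$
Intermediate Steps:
$\left(1 \cdot 4 + 5\right) - 29 \left(6 \cdot 6 + 3\right) = \left(4 + 5\right) - 29 \left(36 + 3\right) = 9 - 1131 = -1122$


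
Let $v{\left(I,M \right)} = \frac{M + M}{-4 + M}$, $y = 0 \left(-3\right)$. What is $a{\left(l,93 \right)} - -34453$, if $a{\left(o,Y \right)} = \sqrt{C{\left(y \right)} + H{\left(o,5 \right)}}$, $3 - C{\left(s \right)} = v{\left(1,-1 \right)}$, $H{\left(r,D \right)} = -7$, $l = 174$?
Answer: $34453 + \frac{i \sqrt{110}}{5} \approx 34453.0 + 2.0976 i$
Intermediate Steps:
$y = 0$
$v{\left(I,M \right)} = \frac{2 M}{-4 + M}$
$C{\left(s \right)} = \frac{13}{5}$ ($C{\left(s \right)} = 3 - 2 \left(-1\right) \frac{1}{-4 - 1} = 3 - 2 \left(-1\right) \frac{1}{-5} = 3 - 2 \left(-1\right) \left(- \frac{1}{5}\right) = 3 - \frac{2}{5} = \frac{13}{5}$)
$a{\left(o,Y \right)} = \frac{i \sqrt{110}}{5}$ ($a{\left(o,Y \right)} = \sqrt{\frac{13}{5} - 7} = \sqrt{- \frac{22}{5}} = \frac{i \sqrt{110}}{5}$)
$a{\left(l,93 \right)} - -34453 = \frac{i \sqrt{110}}{5} - -34453 = \frac{i \sqrt{110}}{5} + 34453 = 34453 + \frac{i \sqrt{110}}{5}$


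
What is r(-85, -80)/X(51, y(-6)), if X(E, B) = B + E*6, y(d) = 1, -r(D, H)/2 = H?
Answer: 160/307 ≈ 0.52117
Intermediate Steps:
r(D, H) = -2*H
X(E, B) = B + 6*E
r(-85, -80)/X(51, y(-6)) = (-2*(-80))/(1 + 6*51) = 160/(1 + 306) = 160/307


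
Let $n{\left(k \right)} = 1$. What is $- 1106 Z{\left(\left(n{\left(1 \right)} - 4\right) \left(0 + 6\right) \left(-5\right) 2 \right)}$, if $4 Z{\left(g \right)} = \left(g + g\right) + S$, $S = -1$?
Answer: $- \frac{198527}{2} \approx -99264.0$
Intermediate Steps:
$Z{\left(g \right)} = - \frac{1}{4} + \frac{g}{2}$ ($Z{\left(g \right)} = \frac{\left(g + g\right) - 1}{4} = \frac{2 g - 1}{4} = \frac{-1 + 2 g}{4} = - \frac{1}{4} + \frac{g}{2}$)
$- 1106 Z{\left(\left(n{\left(1 \right)} - 4\right) \left(0 + 6\right) \left(-5\right) 2 \right)} = - 1106 \left(- \frac{1}{4} + \frac{\left(1 - 4\right) \left(0 + 6\right) \left(-5\right) 2}{2}\right) = - 1106 \left(- \frac{1}{4} + \frac{\left(-3\right) 6 \left(-5\right) 2}{2}\right) = - 1106 \left(- \frac{1}{4} + \frac{\left(-18\right) \left(-5\right) 2}{2}\right) = - 1106 \left(- \frac{1}{4} + \frac{90 \cdot 2}{2}\right) = - 1106 \left(- \frac{1}{4} + \frac{1}{2} \cdot 180\right) = - 1106 \left(- \frac{1}{4} + 90\right) = \left(-1106\right) \frac{359}{4} = - \frac{198527}{2}$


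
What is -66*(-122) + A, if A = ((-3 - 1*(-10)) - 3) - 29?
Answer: 8027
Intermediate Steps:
A = -25 (A = ((-3 + 10) - 3) - 29 = (7 - 3) - 29 = 4 - 29 = -25)
-66*(-122) + A = -66*(-122) - 25 = 8052 - 25 = 8027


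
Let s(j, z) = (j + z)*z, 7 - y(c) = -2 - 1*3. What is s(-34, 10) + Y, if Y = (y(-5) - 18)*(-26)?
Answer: -84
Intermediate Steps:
y(c) = 12 (y(c) = 7 - (-2 - 1*3) = 7 - (-2 - 3) = 7 - 1*(-5) = 7 + 5 = 12)
s(j, z) = z*(j + z)
Y = 156 (Y = (12 - 18)*(-26) = -6*(-26) = 156)
s(-34, 10) + Y = 10*(-34 + 10) + 156 = 10*(-24) + 156 = -240 + 156 = -84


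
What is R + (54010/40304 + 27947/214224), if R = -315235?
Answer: -15464504564707/49057296 ≈ -3.1523e+5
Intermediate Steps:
R + (54010/40304 + 27947/214224) = -315235 + (54010/40304 + 27947/214224) = -315235 + (54010*(1/40304) + 27947*(1/214224)) = -315235 + (2455/1832 + 27947/214224) = -315235 + 72139853/49057296 = -15464504564707/49057296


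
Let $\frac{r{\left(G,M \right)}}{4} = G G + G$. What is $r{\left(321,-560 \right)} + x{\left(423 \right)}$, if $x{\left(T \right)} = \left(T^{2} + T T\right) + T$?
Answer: $771729$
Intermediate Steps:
$r{\left(G,M \right)} = 4 G + 4 G^{2}$ ($r{\left(G,M \right)} = 4 \left(G G + G\right) = 4 \left(G^{2} + G\right) = 4 \left(G + G^{2}\right) = 4 G + 4 G^{2}$)
$x{\left(T \right)} = T + 2 T^{2}$ ($x{\left(T \right)} = \left(T^{2} + T^{2}\right) + T = 2 T^{2} + T = T + 2 T^{2}$)
$r{\left(321,-560 \right)} + x{\left(423 \right)} = 4 \cdot 321 \left(1 + 321\right) + 423 \left(1 + 2 \cdot 423\right) = 4 \cdot 321 \cdot 322 + 423 \left(1 + 846\right) = 413448 + 423 \cdot 847 = 413448 + 358281 = 771729$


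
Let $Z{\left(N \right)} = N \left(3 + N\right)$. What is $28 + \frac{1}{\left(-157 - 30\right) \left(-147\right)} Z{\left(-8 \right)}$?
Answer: $\frac{769732}{27489} \approx 28.001$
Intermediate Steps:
$28 + \frac{1}{\left(-157 - 30\right) \left(-147\right)} Z{\left(-8 \right)} = 28 + \frac{1}{\left(-157 - 30\right) \left(-147\right)} \left(- 8 \left(3 - 8\right)\right) = 28 + \frac{1}{-187} \left(- \frac{1}{147}\right) \left(\left(-8\right) \left(-5\right)\right) = 28 + \left(- \frac{1}{187}\right) \left(- \frac{1}{147}\right) 40 = 28 + \frac{1}{27489} \cdot 40 = 28 + \frac{40}{27489} = \frac{769732}{27489}$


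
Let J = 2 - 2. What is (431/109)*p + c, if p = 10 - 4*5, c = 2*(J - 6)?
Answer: -5618/109 ≈ -51.541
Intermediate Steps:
J = 0
c = -12 (c = 2*(0 - 6) = 2*(-6) = -12)
p = -10 (p = 10 - 20 = -10)
(431/109)*p + c = (431/109)*(-10) - 12 = -4310/109 - 12 = -5618/109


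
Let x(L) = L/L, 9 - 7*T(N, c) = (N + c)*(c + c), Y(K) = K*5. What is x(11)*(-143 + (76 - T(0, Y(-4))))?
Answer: 46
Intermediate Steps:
Y(K) = 5*K
T(N, c) = 9/7 - 2*c*(N + c)/7 (T(N, c) = 9/7 - (N + c)*(c + c)/7 = 9/7 - (N + c)*2*c/7 = 9/7 - 2*c*(N + c)/7)
x(L) = 1
x(11)*(-143 + (76 - T(0, Y(-4)))) = 1*(-143 + (76 - (9/7 - 2*(5*(-4))**2/7 - 2/7*0*5*(-4)))) = 1*(-143 + (76 - (9/7 - 2/7*(-20)**2 - 2/7*0*(-20)))) = 1*(-143 + (76 - (9/7 - 2/7*400 + 0))) = 1*(-143 + (76 - (9/7 - 800/7 + 0))) = 1*(-143 + (76 - 1*(-113))) = 1*(-143 + (76 + 113)) = 1*(-143 + 189) = 1*46 = 46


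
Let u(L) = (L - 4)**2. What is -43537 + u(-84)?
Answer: -35793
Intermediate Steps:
u(L) = (-4 + L)**2
-43537 + u(-84) = -43537 + (-4 - 84)**2 = -43537 + (-88)**2 = -43537 + 7744 = -35793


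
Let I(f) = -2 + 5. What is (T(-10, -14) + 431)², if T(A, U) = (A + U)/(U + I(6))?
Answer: 22705225/121 ≈ 1.8765e+5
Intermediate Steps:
I(f) = 3
T(A, U) = (A + U)/(3 + U) (T(A, U) = (A + U)/(U + 3) = (A + U)/(3 + U))
(T(-10, -14) + 431)² = ((-10 - 14)/(3 - 14) + 431)² = (-24/(-11) + 431)² = (-1/11*(-24) + 431)² = (24/11 + 431)² = (4765/11)² = 22705225/121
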